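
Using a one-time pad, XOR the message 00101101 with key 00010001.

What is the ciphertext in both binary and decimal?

Step 1: Write out the XOR operation bit by bit:
  Message: 00101101
  Key:     00010001
  XOR:     00111100
Step 2: Convert to decimal: 00111100 = 60.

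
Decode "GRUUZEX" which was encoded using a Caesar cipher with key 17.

Step 1: Reverse the shift by subtracting 17 from each letter position.
  G (position 6) -> position (6-17) mod 26 = 15 -> P
  R (position 17) -> position (17-17) mod 26 = 0 -> A
  U (position 20) -> position (20-17) mod 26 = 3 -> D
  U (position 20) -> position (20-17) mod 26 = 3 -> D
  Z (position 25) -> position (25-17) mod 26 = 8 -> I
  E (position 4) -> position (4-17) mod 26 = 13 -> N
  X (position 23) -> position (23-17) mod 26 = 6 -> G
Decrypted message: PADDING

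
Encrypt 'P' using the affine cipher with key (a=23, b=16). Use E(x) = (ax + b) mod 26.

Step 1: Convert 'P' to number: x = 15.
Step 2: E(15) = (23 * 15 + 16) mod 26 = 361 mod 26 = 23.
Step 3: Convert 23 back to letter: X.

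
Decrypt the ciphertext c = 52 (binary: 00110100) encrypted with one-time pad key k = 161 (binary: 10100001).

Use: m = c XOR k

Step 1: XOR ciphertext with key:
  Ciphertext: 00110100
  Key:        10100001
  XOR:        10010101
Step 2: Plaintext = 10010101 = 149 in decimal.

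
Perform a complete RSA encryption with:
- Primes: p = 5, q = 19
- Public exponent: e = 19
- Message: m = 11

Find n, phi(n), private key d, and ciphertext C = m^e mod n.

Step 1: n = 5 * 19 = 95.
Step 2: phi(n) = (5-1)(19-1) = 4 * 18 = 72.
Step 3: Find d = 19^(-1) mod 72 = 19.
  Verify: 19 * 19 = 361 = 1 (mod 72).
Step 4: C = 11^19 mod 95 = 11.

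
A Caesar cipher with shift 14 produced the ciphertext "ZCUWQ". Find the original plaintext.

Step 1: Reverse the shift by subtracting 14 from each letter position.
  Z (position 25) -> position (25-14) mod 26 = 11 -> L
  C (position 2) -> position (2-14) mod 26 = 14 -> O
  U (position 20) -> position (20-14) mod 26 = 6 -> G
  W (position 22) -> position (22-14) mod 26 = 8 -> I
  Q (position 16) -> position (16-14) mod 26 = 2 -> C
Decrypted message: LOGIC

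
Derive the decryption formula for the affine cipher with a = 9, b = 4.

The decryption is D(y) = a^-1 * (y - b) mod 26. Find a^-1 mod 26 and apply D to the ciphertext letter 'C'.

Step 1: Find a^-1, the modular inverse of 9 mod 26.
Step 2: We need 9 * a^-1 = 1 (mod 26).
Step 3: 9 * 3 = 27 = 1 * 26 + 1, so a^-1 = 3.
Step 4: D(y) = 3(y - 4) mod 26.
Step 5: Apply to 'C' (y = 2): D(2) = 3 * (2 - 4) mod 26 = 3 * -2 mod 26 = 20 -> 'U'.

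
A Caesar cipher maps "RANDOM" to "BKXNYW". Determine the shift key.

Step 1: Compare first letters: R (position 17) -> B (position 1).
Step 2: Shift = (1 - 17) mod 26 = 10.
The shift value is 10.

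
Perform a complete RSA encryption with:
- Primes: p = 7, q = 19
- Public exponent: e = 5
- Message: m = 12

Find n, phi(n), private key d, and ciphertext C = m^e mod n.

Step 1: n = 7 * 19 = 133.
Step 2: phi(n) = (7-1)(19-1) = 6 * 18 = 108.
Step 3: Find d = 5^(-1) mod 108 = 65.
  Verify: 5 * 65 = 325 = 1 (mod 108).
Step 4: C = 12^5 mod 133 = 122.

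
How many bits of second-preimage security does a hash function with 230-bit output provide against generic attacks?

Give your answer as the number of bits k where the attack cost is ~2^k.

Step 1: The hash has a 230-bit output.
Step 2: Second-preimage resistance means: given a specific input x, it should be infeasible to find a different y with h(y) = h(x).
With a 230-bit output, a generic search for a second preimage costs about 2^230 evaluations (each trial matches the fixed target with probability 2^-230).
Step 3: Security level = 230 bits.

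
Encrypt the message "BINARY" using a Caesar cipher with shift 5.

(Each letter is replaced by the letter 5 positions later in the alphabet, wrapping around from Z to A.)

Step 1: For each letter, shift forward by 5 positions (mod 26).
  B (position 1) -> position (1+5) mod 26 = 6 -> G
  I (position 8) -> position (8+5) mod 26 = 13 -> N
  N (position 13) -> position (13+5) mod 26 = 18 -> S
  A (position 0) -> position (0+5) mod 26 = 5 -> F
  R (position 17) -> position (17+5) mod 26 = 22 -> W
  Y (position 24) -> position (24+5) mod 26 = 3 -> D
Result: GNSFWD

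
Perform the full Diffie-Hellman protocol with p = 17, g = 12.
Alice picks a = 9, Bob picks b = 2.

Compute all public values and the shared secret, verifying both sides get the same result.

Step 1: A = g^a mod p = 12^9 mod 17 = 5.
Step 2: B = g^b mod p = 12^2 mod 17 = 8.
Step 3: Alice computes s = B^a mod p = 8^9 mod 17 = 8.
Step 4: Bob computes s = A^b mod p = 5^2 mod 17 = 8.
Both sides agree: shared secret = 8.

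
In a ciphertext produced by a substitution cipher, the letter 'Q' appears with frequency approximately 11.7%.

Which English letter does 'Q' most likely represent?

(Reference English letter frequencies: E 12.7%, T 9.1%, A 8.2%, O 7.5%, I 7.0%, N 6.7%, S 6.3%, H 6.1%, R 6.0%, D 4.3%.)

Step 1: The observed frequency is 11.7%.
Step 2: Compare with English frequencies:
  E: 12.7% (difference: 1.0%) <-- closest
  T: 9.1% (difference: 2.6%)
  A: 8.2% (difference: 3.5%)
  O: 7.5% (difference: 4.2%)
  I: 7.0% (difference: 4.7%)
  N: 6.7% (difference: 5.0%)
  S: 6.3% (difference: 5.4%)
  H: 6.1% (difference: 5.6%)
  R: 6.0% (difference: 5.7%)
  D: 4.3% (difference: 7.4%)
Step 3: 'Q' most likely represents 'E' (frequency 12.7%).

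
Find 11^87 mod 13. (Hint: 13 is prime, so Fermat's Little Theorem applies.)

Step 1: Since 13 is prime, by Fermat's Little Theorem: 11^12 = 1 (mod 13).
Step 2: Reduce exponent: 87 mod 12 = 3.
Step 3: So 11^87 = 11^3 (mod 13).
Step 4: 11^3 mod 13 = 5.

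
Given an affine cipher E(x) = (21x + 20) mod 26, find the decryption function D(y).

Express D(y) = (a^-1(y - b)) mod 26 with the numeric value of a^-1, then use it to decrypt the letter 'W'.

Step 1: Find a^-1, the modular inverse of 21 mod 26.
Step 2: We need 21 * a^-1 = 1 (mod 26).
Step 3: 21 * 5 = 105 = 4 * 26 + 1, so a^-1 = 5.
Step 4: D(y) = 5(y - 20) mod 26.
Step 5: Apply to 'W' (y = 22): D(22) = 5 * (22 - 20) mod 26 = 5 * 2 mod 26 = 10 -> 'K'.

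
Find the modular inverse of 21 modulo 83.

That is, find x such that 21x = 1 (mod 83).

Step 1: We need x such that 21 * x = 1 (mod 83).
Step 2: Using the extended Euclidean algorithm or trial:
  21 * 4 = 84 = 1 * 83 + 1.
Step 3: Since 84 mod 83 = 1, the inverse is x = 4.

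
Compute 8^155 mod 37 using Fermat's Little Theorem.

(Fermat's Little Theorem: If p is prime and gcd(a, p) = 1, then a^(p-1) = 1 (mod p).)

Step 1: Since 37 is prime, by Fermat's Little Theorem: 8^36 = 1 (mod 37).
Step 2: Reduce exponent: 155 mod 36 = 11.
Step 3: So 8^155 = 8^11 (mod 37).
Step 4: 8^11 mod 37 = 14.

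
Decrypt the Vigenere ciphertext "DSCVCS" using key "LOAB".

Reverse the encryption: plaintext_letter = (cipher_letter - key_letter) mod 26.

Step 1: Extend key: LOABLO
Step 2: Decrypt each letter (c - k) mod 26:
  D(3) - L(11) = (3-11) mod 26 = 18 = S
  S(18) - O(14) = (18-14) mod 26 = 4 = E
  C(2) - A(0) = (2-0) mod 26 = 2 = C
  V(21) - B(1) = (21-1) mod 26 = 20 = U
  C(2) - L(11) = (2-11) mod 26 = 17 = R
  S(18) - O(14) = (18-14) mod 26 = 4 = E
Plaintext: SECURE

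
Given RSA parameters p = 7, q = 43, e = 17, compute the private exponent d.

Step 1: n = 7 * 43 = 301.
Step 2: phi(n) = 6 * 42 = 252.
Step 3: Find d such that 17 * d = 1 (mod 252).
Step 4: d = 17^(-1) mod 252 = 89.
Verification: 17 * 89 = 1513 = 6 * 252 + 1.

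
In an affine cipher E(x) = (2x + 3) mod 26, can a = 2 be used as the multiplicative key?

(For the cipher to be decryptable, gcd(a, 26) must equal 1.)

Step 1: Compute gcd(2, 26).
Step 2: gcd(2, 26) = 2.
Since gcd = 2 != 1, 2 shares a common factor with 26, so it cannot be used.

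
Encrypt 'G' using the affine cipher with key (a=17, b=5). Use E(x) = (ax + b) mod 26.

Step 1: Convert 'G' to number: x = 6.
Step 2: E(6) = (17 * 6 + 5) mod 26 = 107 mod 26 = 3.
Step 3: Convert 3 back to letter: D.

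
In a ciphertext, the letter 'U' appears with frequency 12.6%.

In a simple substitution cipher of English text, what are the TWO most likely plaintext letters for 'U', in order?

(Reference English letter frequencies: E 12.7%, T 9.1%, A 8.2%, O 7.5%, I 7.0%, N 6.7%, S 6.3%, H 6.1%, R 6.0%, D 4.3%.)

Step 1: Observed frequency of 'U' is 12.6%.
Step 2: Compute distances to each reference frequency and sort:
  E (12.7%): difference = 0.1% <-- BEST
  T (9.1%): difference = 3.5% <-- RUNNER-UP
  A (8.2%): difference = 4.4%
  O (7.5%): difference = 5.1%
  I (7.0%): difference = 5.6%
Step 3: Most likely is 'E' (12.7%, diff 0.1%); second most likely is 'T' (9.1%, diff 3.5%).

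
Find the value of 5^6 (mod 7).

Step 1: Compute 5^6 mod 7 step by step, reducing modulo 7 at each step.
  5^1 mod 7 = 5
  5^2 mod 7 = (5 * 5) mod 7 = 4
  5^3 mod 7 = (4 * 5) mod 7 = 6
  5^4 mod 7 = (6 * 5) mod 7 = 2
  5^5 mod 7 = (2 * 5) mod 7 = 3
  5^6 mod 7 = (3 * 5) mod 7 = 1
Step 2: Result = 1.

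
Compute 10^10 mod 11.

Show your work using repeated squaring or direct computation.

Step 1: Compute 10^10 mod 11 step by step, reducing modulo 11 at each step.
  10^1 mod 11 = 10
  10^2 mod 11 = (10 * 10) mod 11 = 1
  10^3 mod 11 = (1 * 10) mod 11 = 10
  10^4 mod 11 = (10 * 10) mod 11 = 1
  10^5 mod 11 = (1 * 10) mod 11 = 10
  10^6 mod 11 = (10 * 10) mod 11 = 1
  10^7 mod 11 = (1 * 10) mod 11 = 10
  10^8 mod 11 = (10 * 10) mod 11 = 1
  10^9 mod 11 = (1 * 10) mod 11 = 10
  10^10 mod 11 = (10 * 10) mod 11 = 1
Step 2: Result = 1.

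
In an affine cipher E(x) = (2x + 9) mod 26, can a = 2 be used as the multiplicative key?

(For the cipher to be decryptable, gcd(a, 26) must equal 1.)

Step 1: Compute gcd(2, 26).
Step 2: gcd(2, 26) = 2.
Since gcd = 2 != 1, 2 shares a common factor with 26, so it cannot be used.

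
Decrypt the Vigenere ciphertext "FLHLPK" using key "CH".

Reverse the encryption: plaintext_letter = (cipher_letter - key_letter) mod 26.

Step 1: Extend key: CHCHCH
Step 2: Decrypt each letter (c - k) mod 26:
  F(5) - C(2) = (5-2) mod 26 = 3 = D
  L(11) - H(7) = (11-7) mod 26 = 4 = E
  H(7) - C(2) = (7-2) mod 26 = 5 = F
  L(11) - H(7) = (11-7) mod 26 = 4 = E
  P(15) - C(2) = (15-2) mod 26 = 13 = N
  K(10) - H(7) = (10-7) mod 26 = 3 = D
Plaintext: DEFEND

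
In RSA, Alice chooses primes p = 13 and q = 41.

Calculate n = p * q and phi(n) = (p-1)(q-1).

Step 1: n = p * q = 13 * 41 = 533.
Step 2: phi(n) = (p-1)(q-1) = 12 * 40 = 480.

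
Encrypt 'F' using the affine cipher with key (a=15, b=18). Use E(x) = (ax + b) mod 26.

Step 1: Convert 'F' to number: x = 5.
Step 2: E(5) = (15 * 5 + 18) mod 26 = 93 mod 26 = 15.
Step 3: Convert 15 back to letter: P.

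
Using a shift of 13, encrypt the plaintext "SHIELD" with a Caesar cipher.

Step 1: For each letter, shift forward by 13 positions (mod 26).
  S (position 18) -> position (18+13) mod 26 = 5 -> F
  H (position 7) -> position (7+13) mod 26 = 20 -> U
  I (position 8) -> position (8+13) mod 26 = 21 -> V
  E (position 4) -> position (4+13) mod 26 = 17 -> R
  L (position 11) -> position (11+13) mod 26 = 24 -> Y
  D (position 3) -> position (3+13) mod 26 = 16 -> Q
Result: FUVRYQ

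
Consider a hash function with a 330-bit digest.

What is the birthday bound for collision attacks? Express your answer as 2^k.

Step 1: The birthday paradox gives collision probability ~50% after sqrt(2^n) = 2^(n/2) hashes.
Step 2: For 330-bit output: 2^(330/2) = 2^165.
Step 3: Approximately 2^165 hash computations needed.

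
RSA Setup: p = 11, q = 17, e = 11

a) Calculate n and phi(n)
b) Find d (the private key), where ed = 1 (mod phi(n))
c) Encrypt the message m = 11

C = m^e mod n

Step 1: n = 11 * 17 = 187.
Step 2: phi(n) = (11-1)(17-1) = 10 * 16 = 160.
Step 3: Find d = 11^(-1) mod 160 = 131.
  Verify: 11 * 131 = 1441 = 1 (mod 160).
Step 4: C = 11^11 mod 187 = 165.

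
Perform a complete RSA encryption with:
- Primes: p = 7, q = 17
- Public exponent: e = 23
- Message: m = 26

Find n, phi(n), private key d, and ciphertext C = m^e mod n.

Step 1: n = 7 * 17 = 119.
Step 2: phi(n) = (7-1)(17-1) = 6 * 16 = 96.
Step 3: Find d = 23^(-1) mod 96 = 71.
  Verify: 23 * 71 = 1633 = 1 (mod 96).
Step 4: C = 26^23 mod 119 = 87.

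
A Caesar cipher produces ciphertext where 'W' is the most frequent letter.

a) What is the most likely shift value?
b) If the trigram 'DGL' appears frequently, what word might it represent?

Step 1: In English, 'E' is the most frequent letter (12.7%).
Step 2: The most frequent ciphertext letter is 'W' (position 22).
Step 3: Shift = (22 - 4) mod 26 = 18.
Step 4: Decrypt 'DGL' by shifting back 18:
  D -> L
  G -> O
  L -> T
Step 5: 'DGL' decrypts to 'LOT'.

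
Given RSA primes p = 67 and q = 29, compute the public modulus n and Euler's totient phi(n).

Step 1: n = p * q = 67 * 29 = 1943.
Step 2: phi(n) = (p-1)(q-1) = 66 * 28 = 1848.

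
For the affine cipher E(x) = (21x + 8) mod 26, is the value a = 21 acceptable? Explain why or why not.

Step 1: Compute gcd(21, 26).
Step 2: gcd(21, 26) = 1.
Since gcd = 1, 21 is coprime with 26, so it is a valid key.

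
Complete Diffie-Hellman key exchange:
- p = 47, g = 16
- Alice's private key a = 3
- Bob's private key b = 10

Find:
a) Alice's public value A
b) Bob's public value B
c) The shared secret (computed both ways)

Step 1: A = g^a mod p = 16^3 mod 47 = 7.
Step 2: B = g^b mod p = 16^10 mod 47 = 36.
Step 3: Alice computes s = B^a mod p = 36^3 mod 47 = 32.
Step 4: Bob computes s = A^b mod p = 7^10 mod 47 = 32.
Both sides agree: shared secret = 32.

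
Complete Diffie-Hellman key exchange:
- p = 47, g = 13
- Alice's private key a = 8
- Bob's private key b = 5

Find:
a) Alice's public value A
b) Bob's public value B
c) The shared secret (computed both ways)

Step 1: A = g^a mod p = 13^8 mod 47 = 37.
Step 2: B = g^b mod p = 13^5 mod 47 = 40.
Step 3: Alice computes s = B^a mod p = 40^8 mod 47 = 16.
Step 4: Bob computes s = A^b mod p = 37^5 mod 47 = 16.
Both sides agree: shared secret = 16.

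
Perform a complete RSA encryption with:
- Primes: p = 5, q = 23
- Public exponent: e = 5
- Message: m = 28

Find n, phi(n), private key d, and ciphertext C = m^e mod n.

Step 1: n = 5 * 23 = 115.
Step 2: phi(n) = (5-1)(23-1) = 4 * 22 = 88.
Step 3: Find d = 5^(-1) mod 88 = 53.
  Verify: 5 * 53 = 265 = 1 (mod 88).
Step 4: C = 28^5 mod 115 = 43.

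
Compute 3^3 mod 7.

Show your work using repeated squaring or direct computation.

Step 1: Compute 3^3 mod 7 step by step, reducing modulo 7 at each step.
  3^1 mod 7 = 3
  3^2 mod 7 = (3 * 3) mod 7 = 2
  3^3 mod 7 = (2 * 3) mod 7 = 6
Step 2: Result = 6.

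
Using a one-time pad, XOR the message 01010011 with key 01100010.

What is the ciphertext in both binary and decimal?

Step 1: Write out the XOR operation bit by bit:
  Message: 01010011
  Key:     01100010
  XOR:     00110001
Step 2: Convert to decimal: 00110001 = 49.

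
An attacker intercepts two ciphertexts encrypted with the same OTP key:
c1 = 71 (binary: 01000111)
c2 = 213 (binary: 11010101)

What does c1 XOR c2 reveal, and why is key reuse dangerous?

Step 1: c1 XOR c2 = (m1 XOR k) XOR (m2 XOR k).
Step 2: By XOR associativity/commutativity: = m1 XOR m2 XOR k XOR k = m1 XOR m2.
Step 3: 01000111 XOR 11010101 = 10010010 = 146.
Step 4: The key cancels out! An attacker learns m1 XOR m2 = 146, revealing the relationship between plaintexts.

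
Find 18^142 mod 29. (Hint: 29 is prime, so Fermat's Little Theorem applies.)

Step 1: Since 29 is prime, by Fermat's Little Theorem: 18^28 = 1 (mod 29).
Step 2: Reduce exponent: 142 mod 28 = 2.
Step 3: So 18^142 = 18^2 (mod 29).
Step 4: 18^2 mod 29 = 5.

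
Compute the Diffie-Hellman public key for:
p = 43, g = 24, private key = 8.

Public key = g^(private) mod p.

Step 1: A = g^a mod p = 24^8 mod 43.
  24^1 mod 43 = 24
  24^2 mod 43 = (24 * 24) mod 43 = 17
  24^3 mod 43 = (17 * 24) mod 43 = 21
  24^4 mod 43 = (21 * 24) mod 43 = 31
  24^5 mod 43 = (31 * 24) mod 43 = 13
  24^6 mod 43 = (13 * 24) mod 43 = 11
  24^7 mod 43 = (11 * 24) mod 43 = 6
  24^8 mod 43 = (6 * 24) mod 43 = 15
Result: A = 15.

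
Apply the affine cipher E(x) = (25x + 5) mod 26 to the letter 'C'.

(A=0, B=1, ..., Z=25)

Step 1: Convert 'C' to number: x = 2.
Step 2: E(2) = (25 * 2 + 5) mod 26 = 55 mod 26 = 3.
Step 3: Convert 3 back to letter: D.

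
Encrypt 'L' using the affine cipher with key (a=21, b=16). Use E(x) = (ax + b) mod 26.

Step 1: Convert 'L' to number: x = 11.
Step 2: E(11) = (21 * 11 + 16) mod 26 = 247 mod 26 = 13.
Step 3: Convert 13 back to letter: N.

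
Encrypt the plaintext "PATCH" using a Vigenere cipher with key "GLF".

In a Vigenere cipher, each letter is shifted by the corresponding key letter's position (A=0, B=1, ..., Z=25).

Step 1: Repeat key to match plaintext length:
  Plaintext: PATCH
  Key:       GLFGL
Step 2: Encrypt each letter:
  P(15) + G(6) = (15+6) mod 26 = 21 = V
  A(0) + L(11) = (0+11) mod 26 = 11 = L
  T(19) + F(5) = (19+5) mod 26 = 24 = Y
  C(2) + G(6) = (2+6) mod 26 = 8 = I
  H(7) + L(11) = (7+11) mod 26 = 18 = S
Ciphertext: VLYIS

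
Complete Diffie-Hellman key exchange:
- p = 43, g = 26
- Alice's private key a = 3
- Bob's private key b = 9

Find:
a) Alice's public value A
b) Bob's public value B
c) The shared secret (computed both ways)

Step 1: A = g^a mod p = 26^3 mod 43 = 32.
Step 2: B = g^b mod p = 26^9 mod 43 = 2.
Step 3: Alice computes s = B^a mod p = 2^3 mod 43 = 8.
Step 4: Bob computes s = A^b mod p = 32^9 mod 43 = 8.
Both sides agree: shared secret = 8.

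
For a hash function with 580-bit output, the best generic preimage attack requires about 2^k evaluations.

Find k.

Step 1: The hash has a 580-bit output.
Step 2: Preimage resistance means: given a digest h(x), it should be infeasible to find any input that hashes to it.
With a 580-bit output there are 2^580 possible digests, so a generic brute-force preimage search costs about 2^580 evaluations.
Step 3: Security level = 580 bits.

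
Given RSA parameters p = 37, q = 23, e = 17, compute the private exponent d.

Step 1: n = 37 * 23 = 851.
Step 2: phi(n) = 36 * 22 = 792.
Step 3: Find d such that 17 * d = 1 (mod 792).
Step 4: d = 17^(-1) mod 792 = 233.
Verification: 17 * 233 = 3961 = 5 * 792 + 1.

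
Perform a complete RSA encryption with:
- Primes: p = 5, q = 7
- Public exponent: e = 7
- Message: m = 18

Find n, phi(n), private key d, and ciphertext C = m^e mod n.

Step 1: n = 5 * 7 = 35.
Step 2: phi(n) = (5-1)(7-1) = 4 * 6 = 24.
Step 3: Find d = 7^(-1) mod 24 = 7.
  Verify: 7 * 7 = 49 = 1 (mod 24).
Step 4: C = 18^7 mod 35 = 32.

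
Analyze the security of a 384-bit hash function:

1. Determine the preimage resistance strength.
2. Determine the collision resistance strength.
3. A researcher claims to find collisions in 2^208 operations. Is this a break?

Step 1: Preimage resistance requires brute-force of 2^384 operations.
Step 2: Collision resistance (birthday bound) = 2^(384/2) = 2^192.
Step 3: The claimed attack costs 2^208 operations.
Step 4: Since 2^208 >= 2^192, the claimed attack is no faster than the generic birthday attack, so this does not break collision resistance.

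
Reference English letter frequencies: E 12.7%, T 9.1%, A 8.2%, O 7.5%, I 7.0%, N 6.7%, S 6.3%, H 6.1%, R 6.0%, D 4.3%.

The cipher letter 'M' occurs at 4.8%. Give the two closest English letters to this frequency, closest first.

Step 1: Observed frequency of 'M' is 4.8%.
Step 2: Compute distances to each reference frequency and sort:
  D (4.3%): difference = 0.5% <-- BEST
  R (6.0%): difference = 1.2% <-- RUNNER-UP
  H (6.1%): difference = 1.3%
  S (6.3%): difference = 1.5%
  N (6.7%): difference = 1.9%
Step 3: Most likely is 'D' (4.3%, diff 0.5%); second most likely is 'R' (6.0%, diff 1.2%).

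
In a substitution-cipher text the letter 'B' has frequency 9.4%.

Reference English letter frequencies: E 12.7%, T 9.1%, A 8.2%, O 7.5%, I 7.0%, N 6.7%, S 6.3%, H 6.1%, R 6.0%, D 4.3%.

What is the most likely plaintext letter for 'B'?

Step 1: The observed frequency is 9.4%.
Step 2: Compare with English frequencies:
  E: 12.7% (difference: 3.3%)
  T: 9.1% (difference: 0.3%) <-- closest
  A: 8.2% (difference: 1.2%)
  O: 7.5% (difference: 1.9%)
  I: 7.0% (difference: 2.4%)
  N: 6.7% (difference: 2.7%)
  S: 6.3% (difference: 3.1%)
  H: 6.1% (difference: 3.3%)
  R: 6.0% (difference: 3.4%)
  D: 4.3% (difference: 5.1%)
Step 3: 'B' most likely represents 'T' (frequency 9.1%).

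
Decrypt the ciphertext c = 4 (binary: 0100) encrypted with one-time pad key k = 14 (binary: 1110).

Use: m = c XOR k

Step 1: XOR ciphertext with key:
  Ciphertext: 0100
  Key:        1110
  XOR:        1010
Step 2: Plaintext = 1010 = 10 in decimal.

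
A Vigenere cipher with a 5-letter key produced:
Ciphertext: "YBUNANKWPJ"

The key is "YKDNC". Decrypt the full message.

Step 1: Key 'YKDNC' has length 5. Extended key: YKDNCYKDNC
Step 2: Decrypt each position:
  Y(24) - Y(24) = 0 = A
  B(1) - K(10) = 17 = R
  U(20) - D(3) = 17 = R
  N(13) - N(13) = 0 = A
  A(0) - C(2) = 24 = Y
  N(13) - Y(24) = 15 = P
  K(10) - K(10) = 0 = A
  W(22) - D(3) = 19 = T
  P(15) - N(13) = 2 = C
  J(9) - C(2) = 7 = H
Plaintext: ARRAYPATCH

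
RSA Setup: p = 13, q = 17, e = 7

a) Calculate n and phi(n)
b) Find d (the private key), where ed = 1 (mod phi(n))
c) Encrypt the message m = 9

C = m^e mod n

Step 1: n = 13 * 17 = 221.
Step 2: phi(n) = (13-1)(17-1) = 12 * 16 = 192.
Step 3: Find d = 7^(-1) mod 192 = 55.
  Verify: 7 * 55 = 385 = 1 (mod 192).
Step 4: C = 9^7 mod 221 = 87.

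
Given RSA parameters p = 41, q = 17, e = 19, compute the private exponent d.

Step 1: n = 41 * 17 = 697.
Step 2: phi(n) = 40 * 16 = 640.
Step 3: Find d such that 19 * d = 1 (mod 640).
Step 4: d = 19^(-1) mod 640 = 539.
Verification: 19 * 539 = 10241 = 16 * 640 + 1.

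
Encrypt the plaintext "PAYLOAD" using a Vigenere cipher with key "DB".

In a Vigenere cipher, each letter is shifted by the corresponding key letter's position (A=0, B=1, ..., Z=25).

Step 1: Repeat key to match plaintext length:
  Plaintext: PAYLOAD
  Key:       DBDBDBD
Step 2: Encrypt each letter:
  P(15) + D(3) = (15+3) mod 26 = 18 = S
  A(0) + B(1) = (0+1) mod 26 = 1 = B
  Y(24) + D(3) = (24+3) mod 26 = 1 = B
  L(11) + B(1) = (11+1) mod 26 = 12 = M
  O(14) + D(3) = (14+3) mod 26 = 17 = R
  A(0) + B(1) = (0+1) mod 26 = 1 = B
  D(3) + D(3) = (3+3) mod 26 = 6 = G
Ciphertext: SBBMRBG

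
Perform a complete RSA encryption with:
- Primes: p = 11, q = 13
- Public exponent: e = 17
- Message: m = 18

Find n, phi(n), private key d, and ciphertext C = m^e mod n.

Step 1: n = 11 * 13 = 143.
Step 2: phi(n) = (11-1)(13-1) = 10 * 12 = 120.
Step 3: Find d = 17^(-1) mod 120 = 113.
  Verify: 17 * 113 = 1921 = 1 (mod 120).
Step 4: C = 18^17 mod 143 = 83.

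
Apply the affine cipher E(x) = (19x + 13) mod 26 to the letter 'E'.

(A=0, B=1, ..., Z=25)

Step 1: Convert 'E' to number: x = 4.
Step 2: E(4) = (19 * 4 + 13) mod 26 = 89 mod 26 = 11.
Step 3: Convert 11 back to letter: L.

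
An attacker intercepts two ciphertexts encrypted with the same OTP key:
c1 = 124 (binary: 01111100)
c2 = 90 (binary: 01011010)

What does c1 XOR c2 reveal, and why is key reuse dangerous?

Step 1: c1 XOR c2 = (m1 XOR k) XOR (m2 XOR k).
Step 2: By XOR associativity/commutativity: = m1 XOR m2 XOR k XOR k = m1 XOR m2.
Step 3: 01111100 XOR 01011010 = 00100110 = 38.
Step 4: The key cancels out! An attacker learns m1 XOR m2 = 38, revealing the relationship between plaintexts.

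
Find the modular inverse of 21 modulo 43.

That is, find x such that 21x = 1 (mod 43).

Step 1: We need x such that 21 * x = 1 (mod 43).
Step 2: Using the extended Euclidean algorithm or trial:
  21 * 41 = 861 = 20 * 43 + 1.
Step 3: Since 861 mod 43 = 1, the inverse is x = 41.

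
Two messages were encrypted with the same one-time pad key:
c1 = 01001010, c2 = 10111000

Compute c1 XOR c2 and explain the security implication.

Step 1: c1 XOR c2 = (m1 XOR k) XOR (m2 XOR k).
Step 2: By XOR associativity/commutativity: = m1 XOR m2 XOR k XOR k = m1 XOR m2.
Step 3: 01001010 XOR 10111000 = 11110010 = 242.
Step 4: The key cancels out! An attacker learns m1 XOR m2 = 242, revealing the relationship between plaintexts.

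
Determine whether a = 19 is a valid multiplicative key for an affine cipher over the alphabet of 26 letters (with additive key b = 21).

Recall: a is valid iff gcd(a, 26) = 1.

Step 1: Compute gcd(19, 26).
Step 2: gcd(19, 26) = 1.
Since gcd = 1, 19 is coprime with 26, so it is a valid key.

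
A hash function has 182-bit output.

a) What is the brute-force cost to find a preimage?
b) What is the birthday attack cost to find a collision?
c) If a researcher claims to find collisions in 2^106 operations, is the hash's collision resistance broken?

Step 1: Preimage resistance requires brute-force of 2^182 operations.
Step 2: Collision resistance (birthday bound) = 2^(182/2) = 2^91.
Step 3: The claimed attack costs 2^106 operations.
Step 4: Since 2^106 >= 2^91, the claimed attack is no faster than the generic birthday attack, so this does not break collision resistance.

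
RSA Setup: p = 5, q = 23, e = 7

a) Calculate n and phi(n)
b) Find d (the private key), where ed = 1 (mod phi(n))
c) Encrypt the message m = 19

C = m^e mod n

Step 1: n = 5 * 23 = 115.
Step 2: phi(n) = (5-1)(23-1) = 4 * 22 = 88.
Step 3: Find d = 7^(-1) mod 88 = 63.
  Verify: 7 * 63 = 441 = 1 (mod 88).
Step 4: C = 19^7 mod 115 = 84.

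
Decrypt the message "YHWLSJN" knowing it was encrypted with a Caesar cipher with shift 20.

Step 1: Reverse the shift by subtracting 20 from each letter position.
  Y (position 24) -> position (24-20) mod 26 = 4 -> E
  H (position 7) -> position (7-20) mod 26 = 13 -> N
  W (position 22) -> position (22-20) mod 26 = 2 -> C
  L (position 11) -> position (11-20) mod 26 = 17 -> R
  S (position 18) -> position (18-20) mod 26 = 24 -> Y
  J (position 9) -> position (9-20) mod 26 = 15 -> P
  N (position 13) -> position (13-20) mod 26 = 19 -> T
Decrypted message: ENCRYPT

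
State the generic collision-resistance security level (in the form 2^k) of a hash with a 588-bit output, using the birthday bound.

Step 1: The birthday paradox gives collision probability ~50% after sqrt(2^n) = 2^(n/2) hashes.
Step 2: For 588-bit output: 2^(588/2) = 2^294.
Step 3: Approximately 2^294 hash computations needed.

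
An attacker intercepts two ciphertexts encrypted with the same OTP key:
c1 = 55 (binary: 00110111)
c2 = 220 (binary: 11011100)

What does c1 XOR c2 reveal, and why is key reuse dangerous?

Step 1: c1 XOR c2 = (m1 XOR k) XOR (m2 XOR k).
Step 2: By XOR associativity/commutativity: = m1 XOR m2 XOR k XOR k = m1 XOR m2.
Step 3: 00110111 XOR 11011100 = 11101011 = 235.
Step 4: The key cancels out! An attacker learns m1 XOR m2 = 235, revealing the relationship between plaintexts.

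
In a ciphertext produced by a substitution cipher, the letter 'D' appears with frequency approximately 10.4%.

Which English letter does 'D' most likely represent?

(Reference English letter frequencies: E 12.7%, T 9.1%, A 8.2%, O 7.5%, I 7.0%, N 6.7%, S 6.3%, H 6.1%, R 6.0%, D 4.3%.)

Step 1: The observed frequency is 10.4%.
Step 2: Compare with English frequencies:
  E: 12.7% (difference: 2.3%)
  T: 9.1% (difference: 1.3%) <-- closest
  A: 8.2% (difference: 2.2%)
  O: 7.5% (difference: 2.9%)
  I: 7.0% (difference: 3.4%)
  N: 6.7% (difference: 3.7%)
  S: 6.3% (difference: 4.1%)
  H: 6.1% (difference: 4.3%)
  R: 6.0% (difference: 4.4%)
  D: 4.3% (difference: 6.1%)
Step 3: 'D' most likely represents 'T' (frequency 9.1%).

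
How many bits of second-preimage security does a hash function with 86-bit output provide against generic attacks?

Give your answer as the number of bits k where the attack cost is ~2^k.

Step 1: The hash has a 86-bit output.
Step 2: Second-preimage resistance means: given a specific input x, it should be infeasible to find a different y with h(y) = h(x).
With a 86-bit output, a generic search for a second preimage costs about 2^86 evaluations (each trial matches the fixed target with probability 2^-86).
Step 3: Security level = 86 bits.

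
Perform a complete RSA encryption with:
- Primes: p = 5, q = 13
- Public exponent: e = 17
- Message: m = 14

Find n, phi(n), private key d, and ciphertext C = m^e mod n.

Step 1: n = 5 * 13 = 65.
Step 2: phi(n) = (5-1)(13-1) = 4 * 12 = 48.
Step 3: Find d = 17^(-1) mod 48 = 17.
  Verify: 17 * 17 = 289 = 1 (mod 48).
Step 4: C = 14^17 mod 65 = 14.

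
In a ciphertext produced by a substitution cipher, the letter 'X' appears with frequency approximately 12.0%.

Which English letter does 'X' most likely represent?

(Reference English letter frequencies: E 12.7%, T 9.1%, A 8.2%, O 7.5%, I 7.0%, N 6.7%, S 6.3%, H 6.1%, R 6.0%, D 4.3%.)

Step 1: The observed frequency is 12.0%.
Step 2: Compare with English frequencies:
  E: 12.7% (difference: 0.7%) <-- closest
  T: 9.1% (difference: 2.9%)
  A: 8.2% (difference: 3.8%)
  O: 7.5% (difference: 4.5%)
  I: 7.0% (difference: 5.0%)
  N: 6.7% (difference: 5.3%)
  S: 6.3% (difference: 5.7%)
  H: 6.1% (difference: 5.9%)
  R: 6.0% (difference: 6.0%)
  D: 4.3% (difference: 7.7%)
Step 3: 'X' most likely represents 'E' (frequency 12.7%).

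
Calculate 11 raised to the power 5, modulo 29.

Step 1: Compute 11^5 mod 29 step by step, reducing modulo 29 at each step.
  11^1 mod 29 = 11
  11^2 mod 29 = (11 * 11) mod 29 = 5
  11^3 mod 29 = (5 * 11) mod 29 = 26
  11^4 mod 29 = (26 * 11) mod 29 = 25
  11^5 mod 29 = (25 * 11) mod 29 = 14
Step 2: Result = 14.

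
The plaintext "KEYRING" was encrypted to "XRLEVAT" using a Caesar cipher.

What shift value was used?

Step 1: Compare first letters: K (position 10) -> X (position 23).
Step 2: Shift = (23 - 10) mod 26 = 13.
The shift value is 13.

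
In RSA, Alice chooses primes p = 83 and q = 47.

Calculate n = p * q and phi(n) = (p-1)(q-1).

Step 1: n = p * q = 83 * 47 = 3901.
Step 2: phi(n) = (p-1)(q-1) = 82 * 46 = 3772.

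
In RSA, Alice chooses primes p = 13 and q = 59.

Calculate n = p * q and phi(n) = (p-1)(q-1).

Step 1: n = p * q = 13 * 59 = 767.
Step 2: phi(n) = (p-1)(q-1) = 12 * 58 = 696.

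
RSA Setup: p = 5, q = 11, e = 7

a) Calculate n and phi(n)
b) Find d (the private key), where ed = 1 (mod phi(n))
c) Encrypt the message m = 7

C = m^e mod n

Step 1: n = 5 * 11 = 55.
Step 2: phi(n) = (5-1)(11-1) = 4 * 10 = 40.
Step 3: Find d = 7^(-1) mod 40 = 23.
  Verify: 7 * 23 = 161 = 1 (mod 40).
Step 4: C = 7^7 mod 55 = 28.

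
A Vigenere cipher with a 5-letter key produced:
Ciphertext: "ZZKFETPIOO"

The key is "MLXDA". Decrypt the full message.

Step 1: Key 'MLXDA' has length 5. Extended key: MLXDAMLXDA
Step 2: Decrypt each position:
  Z(25) - M(12) = 13 = N
  Z(25) - L(11) = 14 = O
  K(10) - X(23) = 13 = N
  F(5) - D(3) = 2 = C
  E(4) - A(0) = 4 = E
  T(19) - M(12) = 7 = H
  P(15) - L(11) = 4 = E
  I(8) - X(23) = 11 = L
  O(14) - D(3) = 11 = L
  O(14) - A(0) = 14 = O
Plaintext: NONCEHELLO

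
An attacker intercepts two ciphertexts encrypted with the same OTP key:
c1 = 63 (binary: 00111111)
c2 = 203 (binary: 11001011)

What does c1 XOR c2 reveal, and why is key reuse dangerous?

Step 1: c1 XOR c2 = (m1 XOR k) XOR (m2 XOR k).
Step 2: By XOR associativity/commutativity: = m1 XOR m2 XOR k XOR k = m1 XOR m2.
Step 3: 00111111 XOR 11001011 = 11110100 = 244.
Step 4: The key cancels out! An attacker learns m1 XOR m2 = 244, revealing the relationship between plaintexts.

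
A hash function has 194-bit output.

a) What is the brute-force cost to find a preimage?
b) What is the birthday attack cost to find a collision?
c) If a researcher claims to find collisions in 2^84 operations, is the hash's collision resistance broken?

Step 1: Preimage resistance requires brute-force of 2^194 operations.
Step 2: Collision resistance (birthday bound) = 2^(194/2) = 2^97.
Step 3: The claimed attack costs 2^84 operations.
Step 4: Since 2^84 < 2^97, the claimed attack beats the generic birthday bound, so collision resistance is broken.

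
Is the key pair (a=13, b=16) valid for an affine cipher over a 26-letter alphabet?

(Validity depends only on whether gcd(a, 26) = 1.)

Step 1: Compute gcd(13, 26).
Step 2: gcd(13, 26) = 13.
Since gcd = 13 != 1, 13 shares a common factor with 26, so it cannot be used.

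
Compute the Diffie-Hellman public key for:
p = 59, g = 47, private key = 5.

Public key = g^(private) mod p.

Step 1: A = g^a mod p = 47^5 mod 59.
  47^1 mod 59 = 47
  47^2 mod 59 = (47 * 47) mod 59 = 26
  47^3 mod 59 = (26 * 47) mod 59 = 42
  47^4 mod 59 = (42 * 47) mod 59 = 27
  47^5 mod 59 = (27 * 47) mod 59 = 30
Result: A = 30.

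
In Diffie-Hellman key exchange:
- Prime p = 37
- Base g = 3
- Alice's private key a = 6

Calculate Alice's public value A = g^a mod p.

Step 1: A = g^a mod p = 3^6 mod 37.
  3^1 mod 37 = 3
  3^2 mod 37 = (3 * 3) mod 37 = 9
  3^3 mod 37 = (9 * 3) mod 37 = 27
  3^4 mod 37 = (27 * 3) mod 37 = 7
  3^5 mod 37 = (7 * 3) mod 37 = 21
  3^6 mod 37 = (21 * 3) mod 37 = 26
Result: A = 26.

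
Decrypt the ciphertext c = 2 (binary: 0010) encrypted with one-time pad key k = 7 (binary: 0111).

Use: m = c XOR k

Step 1: XOR ciphertext with key:
  Ciphertext: 0010
  Key:        0111
  XOR:        0101
Step 2: Plaintext = 0101 = 5 in decimal.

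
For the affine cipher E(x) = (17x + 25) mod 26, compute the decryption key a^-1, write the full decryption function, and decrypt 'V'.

Step 1: Find a^-1, the modular inverse of 17 mod 26.
Step 2: We need 17 * a^-1 = 1 (mod 26).
Step 3: 17 * 23 = 391 = 15 * 26 + 1, so a^-1 = 23.
Step 4: D(y) = 23(y - 25) mod 26.
Step 5: Apply to 'V' (y = 21): D(21) = 23 * (21 - 25) mod 26 = 23 * -4 mod 26 = 12 -> 'M'.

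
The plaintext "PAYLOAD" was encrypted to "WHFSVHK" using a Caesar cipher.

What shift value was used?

Step 1: Compare first letters: P (position 15) -> W (position 22).
Step 2: Shift = (22 - 15) mod 26 = 7.
The shift value is 7.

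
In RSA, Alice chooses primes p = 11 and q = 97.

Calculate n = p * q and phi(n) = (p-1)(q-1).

Step 1: n = p * q = 11 * 97 = 1067.
Step 2: phi(n) = (p-1)(q-1) = 10 * 96 = 960.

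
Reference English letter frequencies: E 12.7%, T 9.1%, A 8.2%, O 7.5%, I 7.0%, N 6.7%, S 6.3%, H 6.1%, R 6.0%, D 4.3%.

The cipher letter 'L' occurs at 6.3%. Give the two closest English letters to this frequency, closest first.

Step 1: Observed frequency of 'L' is 6.3%.
Step 2: Compute distances to each reference frequency and sort:
  S (6.3%): difference = 0.0% <-- BEST
  H (6.1%): difference = 0.2% <-- RUNNER-UP
  R (6.0%): difference = 0.3%
  N (6.7%): difference = 0.4%
  I (7.0%): difference = 0.7%
Step 3: Most likely is 'S' (6.3%, diff 0.0%); second most likely is 'H' (6.1%, diff 0.2%).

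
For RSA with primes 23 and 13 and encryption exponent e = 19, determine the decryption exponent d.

Step 1: n = 23 * 13 = 299.
Step 2: phi(n) = 22 * 12 = 264.
Step 3: Find d such that 19 * d = 1 (mod 264).
Step 4: d = 19^(-1) mod 264 = 139.
Verification: 19 * 139 = 2641 = 10 * 264 + 1.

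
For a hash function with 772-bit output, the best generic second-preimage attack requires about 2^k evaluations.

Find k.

Step 1: The hash has a 772-bit output.
Step 2: Second-preimage resistance means: given a specific input x, it should be infeasible to find a different y with h(y) = h(x).
With a 772-bit output, a generic search for a second preimage costs about 2^772 evaluations (each trial matches the fixed target with probability 2^-772).
Step 3: Security level = 772 bits.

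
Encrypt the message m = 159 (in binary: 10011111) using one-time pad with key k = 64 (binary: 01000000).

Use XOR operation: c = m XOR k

Step 1: Write out the XOR operation bit by bit:
  Message: 10011111
  Key:     01000000
  XOR:     11011111
Step 2: Convert to decimal: 11011111 = 223.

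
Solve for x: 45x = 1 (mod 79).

Step 1: We need x such that 45 * x = 1 (mod 79).
Step 2: Using the extended Euclidean algorithm or trial:
  45 * 72 = 3240 = 41 * 79 + 1.
Step 3: Since 3240 mod 79 = 1, the inverse is x = 72.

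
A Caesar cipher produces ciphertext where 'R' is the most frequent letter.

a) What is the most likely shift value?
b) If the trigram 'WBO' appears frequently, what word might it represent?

Step 1: In English, 'E' is the most frequent letter (12.7%).
Step 2: The most frequent ciphertext letter is 'R' (position 17).
Step 3: Shift = (17 - 4) mod 26 = 13.
Step 4: Decrypt 'WBO' by shifting back 13:
  W -> J
  B -> O
  O -> B
Step 5: 'WBO' decrypts to 'JOB'.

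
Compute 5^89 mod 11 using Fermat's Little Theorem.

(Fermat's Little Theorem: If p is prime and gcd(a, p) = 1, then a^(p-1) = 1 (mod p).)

Step 1: Since 11 is prime, by Fermat's Little Theorem: 5^10 = 1 (mod 11).
Step 2: Reduce exponent: 89 mod 10 = 9.
Step 3: So 5^89 = 5^9 (mod 11).
Step 4: 5^9 mod 11 = 9.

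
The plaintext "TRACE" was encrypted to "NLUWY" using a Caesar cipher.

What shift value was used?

Step 1: Compare first letters: T (position 19) -> N (position 13).
Step 2: Shift = (13 - 19) mod 26 = 20.
The shift value is 20.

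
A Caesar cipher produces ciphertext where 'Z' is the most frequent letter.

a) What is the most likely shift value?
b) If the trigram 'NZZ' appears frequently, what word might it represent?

Step 1: In English, 'E' is the most frequent letter (12.7%).
Step 2: The most frequent ciphertext letter is 'Z' (position 25).
Step 3: Shift = (25 - 4) mod 26 = 21.
Step 4: Decrypt 'NZZ' by shifting back 21:
  N -> S
  Z -> E
  Z -> E
Step 5: 'NZZ' decrypts to 'SEE'.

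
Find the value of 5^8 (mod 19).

Step 1: Compute 5^8 mod 19 step by step, reducing modulo 19 at each step.
  5^1 mod 19 = 5
  5^2 mod 19 = (5 * 5) mod 19 = 6
  5^3 mod 19 = (6 * 5) mod 19 = 11
  5^4 mod 19 = (11 * 5) mod 19 = 17
  5^5 mod 19 = (17 * 5) mod 19 = 9
  5^6 mod 19 = (9 * 5) mod 19 = 7
  5^7 mod 19 = (7 * 5) mod 19 = 16
  5^8 mod 19 = (16 * 5) mod 19 = 4
Step 2: Result = 4.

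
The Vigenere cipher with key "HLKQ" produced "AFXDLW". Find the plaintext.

Step 1: Extend key: HLKQHL
Step 2: Decrypt each letter (c - k) mod 26:
  A(0) - H(7) = (0-7) mod 26 = 19 = T
  F(5) - L(11) = (5-11) mod 26 = 20 = U
  X(23) - K(10) = (23-10) mod 26 = 13 = N
  D(3) - Q(16) = (3-16) mod 26 = 13 = N
  L(11) - H(7) = (11-7) mod 26 = 4 = E
  W(22) - L(11) = (22-11) mod 26 = 11 = L
Plaintext: TUNNEL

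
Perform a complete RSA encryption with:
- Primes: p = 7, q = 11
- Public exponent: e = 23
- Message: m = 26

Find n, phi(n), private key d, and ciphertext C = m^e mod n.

Step 1: n = 7 * 11 = 77.
Step 2: phi(n) = (7-1)(11-1) = 6 * 10 = 60.
Step 3: Find d = 23^(-1) mod 60 = 47.
  Verify: 23 * 47 = 1081 = 1 (mod 60).
Step 4: C = 26^23 mod 77 = 31.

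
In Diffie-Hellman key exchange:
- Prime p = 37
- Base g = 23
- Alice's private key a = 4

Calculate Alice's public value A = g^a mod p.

Step 1: A = g^a mod p = 23^4 mod 37.
  23^1 mod 37 = 23
  23^2 mod 37 = (23 * 23) mod 37 = 11
  23^3 mod 37 = (11 * 23) mod 37 = 31
  23^4 mod 37 = (31 * 23) mod 37 = 10
Result: A = 10.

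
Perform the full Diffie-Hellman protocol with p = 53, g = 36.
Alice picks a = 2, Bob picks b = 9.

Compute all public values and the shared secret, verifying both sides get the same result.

Step 1: A = g^a mod p = 36^2 mod 53 = 24.
Step 2: B = g^b mod p = 36^9 mod 53 = 15.
Step 3: Alice computes s = B^a mod p = 15^2 mod 53 = 13.
Step 4: Bob computes s = A^b mod p = 24^9 mod 53 = 13.
Both sides agree: shared secret = 13.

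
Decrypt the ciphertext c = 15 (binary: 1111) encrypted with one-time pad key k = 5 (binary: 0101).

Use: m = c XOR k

Step 1: XOR ciphertext with key:
  Ciphertext: 1111
  Key:        0101
  XOR:        1010
Step 2: Plaintext = 1010 = 10 in decimal.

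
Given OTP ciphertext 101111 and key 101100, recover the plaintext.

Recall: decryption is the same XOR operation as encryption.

Step 1: XOR ciphertext with key:
  Ciphertext: 101111
  Key:        101100
  XOR:        000011
Step 2: Plaintext = 000011 = 3 in decimal.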